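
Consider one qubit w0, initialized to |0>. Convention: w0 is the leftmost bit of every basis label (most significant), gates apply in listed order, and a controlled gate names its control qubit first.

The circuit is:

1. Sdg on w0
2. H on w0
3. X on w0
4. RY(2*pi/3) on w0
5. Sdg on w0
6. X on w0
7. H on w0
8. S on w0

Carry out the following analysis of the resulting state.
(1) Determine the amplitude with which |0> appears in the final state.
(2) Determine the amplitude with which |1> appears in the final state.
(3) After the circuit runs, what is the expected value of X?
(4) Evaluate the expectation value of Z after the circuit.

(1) The amplitude on |0> is (1 - I)*(1 - sqrt(3)*I)/4.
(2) |1> carries amplitude (1 - I)*(1 + sqrt(3)*I)/4 in the final state.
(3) In the final state, X has expectation -1/2.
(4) The expectation value of Z is 0.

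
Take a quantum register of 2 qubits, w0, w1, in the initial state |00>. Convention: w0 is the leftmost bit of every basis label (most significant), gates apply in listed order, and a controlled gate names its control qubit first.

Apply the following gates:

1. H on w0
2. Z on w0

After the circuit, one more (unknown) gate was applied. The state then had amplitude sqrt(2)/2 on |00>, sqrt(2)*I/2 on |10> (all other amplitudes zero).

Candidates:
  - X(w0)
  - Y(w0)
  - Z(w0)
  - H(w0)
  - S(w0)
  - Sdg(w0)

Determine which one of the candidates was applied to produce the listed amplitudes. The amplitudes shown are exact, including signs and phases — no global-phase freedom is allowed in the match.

It was Sdg(w0) that produced the state shown.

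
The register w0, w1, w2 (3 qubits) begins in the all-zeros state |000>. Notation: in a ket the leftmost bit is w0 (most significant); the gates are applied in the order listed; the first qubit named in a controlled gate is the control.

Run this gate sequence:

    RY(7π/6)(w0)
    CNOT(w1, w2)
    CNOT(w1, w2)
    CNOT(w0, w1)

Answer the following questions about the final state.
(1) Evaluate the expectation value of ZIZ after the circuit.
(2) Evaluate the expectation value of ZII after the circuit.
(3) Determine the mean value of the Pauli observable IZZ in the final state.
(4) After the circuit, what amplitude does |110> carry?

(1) In the final state, ZIZ has expectation -sqrt(3)/2. Key observation: the block from step 2 through step 3 cancels to the identity and can be dropped.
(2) The observable ZII averages to -sqrt(3)/2.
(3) In the final state, IZZ has expectation -sqrt(3)/2.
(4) |110> carries amplitude sqrt(2)/4 + sqrt(6)/4 in the final state.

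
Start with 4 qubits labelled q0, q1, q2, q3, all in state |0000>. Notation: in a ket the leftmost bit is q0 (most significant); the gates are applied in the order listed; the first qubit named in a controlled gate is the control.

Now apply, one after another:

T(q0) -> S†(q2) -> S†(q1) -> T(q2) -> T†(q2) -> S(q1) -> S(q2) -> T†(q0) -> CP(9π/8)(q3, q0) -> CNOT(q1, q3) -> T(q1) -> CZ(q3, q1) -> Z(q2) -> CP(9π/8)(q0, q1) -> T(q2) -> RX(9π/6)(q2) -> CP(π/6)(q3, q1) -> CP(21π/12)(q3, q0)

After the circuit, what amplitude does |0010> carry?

The amplitude on |0010> is -sqrt(2)*I/2. Key observation: gates 1-8 undo each other exactly, leaving only the rest of the circuit to track.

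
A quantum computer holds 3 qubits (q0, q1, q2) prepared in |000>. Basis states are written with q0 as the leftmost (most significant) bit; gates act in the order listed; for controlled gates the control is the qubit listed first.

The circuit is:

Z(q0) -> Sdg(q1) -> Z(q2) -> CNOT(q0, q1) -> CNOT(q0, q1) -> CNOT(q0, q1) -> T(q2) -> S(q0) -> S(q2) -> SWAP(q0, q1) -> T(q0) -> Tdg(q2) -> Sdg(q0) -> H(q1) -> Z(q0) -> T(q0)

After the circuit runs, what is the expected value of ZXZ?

The observable ZXZ averages to 1.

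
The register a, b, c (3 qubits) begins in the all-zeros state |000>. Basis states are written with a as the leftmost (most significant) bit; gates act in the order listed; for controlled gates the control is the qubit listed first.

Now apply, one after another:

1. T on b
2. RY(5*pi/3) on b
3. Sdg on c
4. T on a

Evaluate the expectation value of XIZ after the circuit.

The observable XIZ averages to 0.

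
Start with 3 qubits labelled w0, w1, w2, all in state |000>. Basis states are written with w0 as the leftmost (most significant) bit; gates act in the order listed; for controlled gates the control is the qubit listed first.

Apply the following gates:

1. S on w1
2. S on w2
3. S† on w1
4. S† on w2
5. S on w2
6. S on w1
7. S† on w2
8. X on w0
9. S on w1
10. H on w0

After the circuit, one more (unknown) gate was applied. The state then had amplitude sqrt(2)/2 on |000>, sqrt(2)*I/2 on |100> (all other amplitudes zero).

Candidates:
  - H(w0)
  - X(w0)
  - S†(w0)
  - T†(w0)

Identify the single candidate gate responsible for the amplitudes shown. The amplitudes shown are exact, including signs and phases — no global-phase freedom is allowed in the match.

The applied gate was S†(w0).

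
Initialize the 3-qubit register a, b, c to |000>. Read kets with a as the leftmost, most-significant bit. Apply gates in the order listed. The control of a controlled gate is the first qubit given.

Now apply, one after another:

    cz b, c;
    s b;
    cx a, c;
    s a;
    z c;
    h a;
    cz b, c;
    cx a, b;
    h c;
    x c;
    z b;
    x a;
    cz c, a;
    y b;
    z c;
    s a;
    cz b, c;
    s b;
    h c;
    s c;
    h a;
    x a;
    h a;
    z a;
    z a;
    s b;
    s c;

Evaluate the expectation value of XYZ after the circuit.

The expectation value of XYZ is -1. Key observation: the block from step 21 through step 24 cancels to the identity and can be dropped.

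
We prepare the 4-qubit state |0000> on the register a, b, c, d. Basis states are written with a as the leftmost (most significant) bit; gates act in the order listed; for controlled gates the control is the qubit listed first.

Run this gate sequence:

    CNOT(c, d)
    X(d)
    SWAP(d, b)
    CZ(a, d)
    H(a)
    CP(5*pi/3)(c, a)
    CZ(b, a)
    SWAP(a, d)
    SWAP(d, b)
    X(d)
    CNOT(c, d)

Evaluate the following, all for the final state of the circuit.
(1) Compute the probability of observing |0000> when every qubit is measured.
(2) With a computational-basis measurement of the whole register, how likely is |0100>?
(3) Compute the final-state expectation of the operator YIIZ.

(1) A full measurement returns |0000> with probability 1/2.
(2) Outcome |0100> occurs with probability 1/2.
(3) The observable YIIZ averages to 0.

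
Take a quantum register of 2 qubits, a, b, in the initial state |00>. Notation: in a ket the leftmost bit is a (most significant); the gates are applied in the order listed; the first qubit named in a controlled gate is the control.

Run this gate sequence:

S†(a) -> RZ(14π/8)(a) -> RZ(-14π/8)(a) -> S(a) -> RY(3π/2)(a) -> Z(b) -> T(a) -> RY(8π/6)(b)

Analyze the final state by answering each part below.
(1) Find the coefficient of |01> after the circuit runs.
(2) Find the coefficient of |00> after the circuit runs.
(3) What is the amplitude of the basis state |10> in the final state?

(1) The amplitude on |01> is -sqrt(6)/4. Key observation: steps 1-4 multiply out to the identity, so the circuit reduces to the remaining gates.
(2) The final state's coefficient on |00> equals sqrt(2)/4.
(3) The final state's coefficient on |10> equals -sqrt(2)*exp(I*pi/4)/4.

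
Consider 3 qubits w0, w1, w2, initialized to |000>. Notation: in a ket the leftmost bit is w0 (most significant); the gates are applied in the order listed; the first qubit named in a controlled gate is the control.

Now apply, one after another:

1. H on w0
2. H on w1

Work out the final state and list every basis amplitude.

The final amplitudes are 1/2 on |000>, 0 on |001>, 1/2 on |010>, 0 on |011>, 1/2 on |100>, 0 on |101>, 1/2 on |110>, 0 on |111>.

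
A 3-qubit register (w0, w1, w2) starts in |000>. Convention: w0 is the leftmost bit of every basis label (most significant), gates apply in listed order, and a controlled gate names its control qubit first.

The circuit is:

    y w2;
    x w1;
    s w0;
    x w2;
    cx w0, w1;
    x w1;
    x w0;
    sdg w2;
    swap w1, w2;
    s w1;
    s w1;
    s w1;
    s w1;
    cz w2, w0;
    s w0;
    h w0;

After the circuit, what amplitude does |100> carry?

|100> carries amplitude sqrt(2)/2 in the final state. Key observation: gates 10-13 undo each other exactly, leaving only the rest of the circuit to track.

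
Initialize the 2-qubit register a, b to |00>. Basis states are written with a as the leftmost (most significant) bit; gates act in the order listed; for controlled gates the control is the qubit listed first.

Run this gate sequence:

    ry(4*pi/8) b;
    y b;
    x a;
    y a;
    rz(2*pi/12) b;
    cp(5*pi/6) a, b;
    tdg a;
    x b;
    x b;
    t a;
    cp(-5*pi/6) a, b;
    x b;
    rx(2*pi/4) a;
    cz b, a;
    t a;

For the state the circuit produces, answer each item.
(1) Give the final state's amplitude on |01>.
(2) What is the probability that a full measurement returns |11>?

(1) The amplitude on |01> is exp(11*I*pi/12)/2.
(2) The probability of measuring |11> is 1/4.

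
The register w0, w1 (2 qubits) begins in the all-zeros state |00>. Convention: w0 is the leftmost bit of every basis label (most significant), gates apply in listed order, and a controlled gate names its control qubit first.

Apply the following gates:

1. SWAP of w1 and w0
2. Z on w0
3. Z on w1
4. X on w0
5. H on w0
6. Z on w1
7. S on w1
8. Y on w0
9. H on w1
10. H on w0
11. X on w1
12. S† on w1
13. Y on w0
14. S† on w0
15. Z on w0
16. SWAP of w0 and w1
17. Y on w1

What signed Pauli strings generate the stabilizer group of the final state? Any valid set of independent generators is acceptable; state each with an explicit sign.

The final state is stabilized by the group generated by -YI, +IZ; other independent generating sets are equally valid.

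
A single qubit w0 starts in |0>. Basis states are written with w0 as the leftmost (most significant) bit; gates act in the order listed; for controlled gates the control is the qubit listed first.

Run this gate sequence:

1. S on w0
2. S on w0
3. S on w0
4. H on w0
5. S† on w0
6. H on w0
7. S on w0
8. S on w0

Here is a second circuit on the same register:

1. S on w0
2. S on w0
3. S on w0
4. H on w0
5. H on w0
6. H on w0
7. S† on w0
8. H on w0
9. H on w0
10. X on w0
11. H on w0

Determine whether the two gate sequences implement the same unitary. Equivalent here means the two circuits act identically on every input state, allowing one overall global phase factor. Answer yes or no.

Yes: on every input state the two circuits agree up to one overall phase factor.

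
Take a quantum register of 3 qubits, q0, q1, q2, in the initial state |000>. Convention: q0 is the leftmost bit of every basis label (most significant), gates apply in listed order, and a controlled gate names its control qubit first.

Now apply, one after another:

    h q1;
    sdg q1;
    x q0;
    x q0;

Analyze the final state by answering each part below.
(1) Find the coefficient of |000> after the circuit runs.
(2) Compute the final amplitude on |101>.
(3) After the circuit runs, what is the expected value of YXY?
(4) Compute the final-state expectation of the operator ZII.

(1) |000> carries amplitude sqrt(2)/2 in the final state. Key observation: steps 3-4 multiply out to the identity, so the circuit reduces to the remaining gates.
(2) |101> carries amplitude 0 in the final state.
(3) The observable YXY averages to 0.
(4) In the final state, ZII has expectation 1.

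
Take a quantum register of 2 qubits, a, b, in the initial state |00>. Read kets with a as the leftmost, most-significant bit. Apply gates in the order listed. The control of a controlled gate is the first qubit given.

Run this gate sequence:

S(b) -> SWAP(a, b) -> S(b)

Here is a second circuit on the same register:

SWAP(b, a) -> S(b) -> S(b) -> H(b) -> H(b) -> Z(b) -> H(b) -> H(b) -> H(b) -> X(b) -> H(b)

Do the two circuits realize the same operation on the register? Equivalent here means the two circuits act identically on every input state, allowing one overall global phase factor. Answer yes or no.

No, they are not equivalent — no single phase factor reconciles the two unitaries.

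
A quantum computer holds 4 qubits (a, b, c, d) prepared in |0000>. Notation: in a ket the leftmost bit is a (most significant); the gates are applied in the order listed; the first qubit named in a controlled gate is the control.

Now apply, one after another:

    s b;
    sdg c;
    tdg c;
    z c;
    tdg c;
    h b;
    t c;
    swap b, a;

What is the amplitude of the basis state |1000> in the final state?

The final state's coefficient on |1000> equals sqrt(2)/2.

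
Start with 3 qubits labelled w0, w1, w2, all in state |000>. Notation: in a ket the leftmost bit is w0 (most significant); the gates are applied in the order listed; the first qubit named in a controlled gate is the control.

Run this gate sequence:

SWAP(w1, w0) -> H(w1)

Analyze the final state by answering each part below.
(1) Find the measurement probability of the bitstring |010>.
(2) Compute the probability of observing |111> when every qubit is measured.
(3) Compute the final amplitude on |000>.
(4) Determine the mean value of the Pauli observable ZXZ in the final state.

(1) Outcome |010> occurs with probability 1/2.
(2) The probability of measuring |111> is 0.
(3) |000> carries amplitude sqrt(2)/2 in the final state.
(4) The observable ZXZ averages to 1.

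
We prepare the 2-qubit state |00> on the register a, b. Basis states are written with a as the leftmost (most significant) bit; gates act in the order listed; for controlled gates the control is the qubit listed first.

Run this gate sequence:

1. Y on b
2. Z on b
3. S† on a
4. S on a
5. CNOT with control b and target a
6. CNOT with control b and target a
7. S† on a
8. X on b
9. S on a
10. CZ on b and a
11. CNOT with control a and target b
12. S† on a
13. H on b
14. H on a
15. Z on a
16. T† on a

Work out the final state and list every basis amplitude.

The final amplitudes are -I/2 on |00>, -I/2 on |01>, exp(I*pi/4)/2 on |10>, exp(I*pi/4)/2 on |11>. Key observation: gates 4-7 undo each other exactly, leaving only the rest of the circuit to track.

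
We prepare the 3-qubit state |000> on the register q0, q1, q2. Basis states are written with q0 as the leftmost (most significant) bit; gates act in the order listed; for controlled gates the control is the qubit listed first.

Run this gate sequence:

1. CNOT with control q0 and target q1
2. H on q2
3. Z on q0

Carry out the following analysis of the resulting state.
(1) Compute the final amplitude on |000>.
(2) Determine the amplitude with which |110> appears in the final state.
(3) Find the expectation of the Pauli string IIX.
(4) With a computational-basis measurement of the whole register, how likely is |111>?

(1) |000> carries amplitude sqrt(2)/2 in the final state.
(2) |110> carries amplitude 0 in the final state.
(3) The observable IIX averages to 1.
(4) A full measurement returns |111> with probability 0.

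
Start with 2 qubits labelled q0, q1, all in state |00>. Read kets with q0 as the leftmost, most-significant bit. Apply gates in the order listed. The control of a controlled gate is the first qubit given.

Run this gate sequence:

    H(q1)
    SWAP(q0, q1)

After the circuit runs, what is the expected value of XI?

In the final state, XI has expectation 1.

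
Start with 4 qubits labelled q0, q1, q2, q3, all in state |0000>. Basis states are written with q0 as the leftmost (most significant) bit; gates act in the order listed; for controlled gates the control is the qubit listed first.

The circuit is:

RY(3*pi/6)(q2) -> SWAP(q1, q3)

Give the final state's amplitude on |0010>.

The final state's coefficient on |0010> equals sqrt(2)/2.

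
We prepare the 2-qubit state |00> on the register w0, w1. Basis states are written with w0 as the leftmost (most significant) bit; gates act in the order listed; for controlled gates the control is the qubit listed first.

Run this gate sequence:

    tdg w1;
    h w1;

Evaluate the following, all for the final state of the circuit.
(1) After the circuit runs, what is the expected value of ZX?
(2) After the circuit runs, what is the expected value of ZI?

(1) The expectation value of ZX is 1.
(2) In the final state, ZI has expectation 1.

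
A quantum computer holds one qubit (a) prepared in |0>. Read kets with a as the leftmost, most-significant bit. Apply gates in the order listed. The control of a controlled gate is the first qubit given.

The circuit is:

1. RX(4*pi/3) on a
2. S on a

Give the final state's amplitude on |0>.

The final state's coefficient on |0> equals -1/2.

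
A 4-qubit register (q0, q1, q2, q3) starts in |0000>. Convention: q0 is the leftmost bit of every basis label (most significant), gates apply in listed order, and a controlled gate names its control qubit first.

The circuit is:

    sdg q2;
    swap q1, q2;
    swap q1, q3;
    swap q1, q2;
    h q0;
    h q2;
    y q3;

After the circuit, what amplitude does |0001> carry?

The final state's coefficient on |0001> equals I/2.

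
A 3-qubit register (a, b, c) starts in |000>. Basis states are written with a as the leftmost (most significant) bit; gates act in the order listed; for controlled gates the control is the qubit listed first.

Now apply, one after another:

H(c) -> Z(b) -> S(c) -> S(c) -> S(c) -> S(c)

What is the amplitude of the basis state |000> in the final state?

The amplitude on |000> is sqrt(2)/2. Key observation: steps 3-6 multiply out to the identity, so the circuit reduces to the remaining gates.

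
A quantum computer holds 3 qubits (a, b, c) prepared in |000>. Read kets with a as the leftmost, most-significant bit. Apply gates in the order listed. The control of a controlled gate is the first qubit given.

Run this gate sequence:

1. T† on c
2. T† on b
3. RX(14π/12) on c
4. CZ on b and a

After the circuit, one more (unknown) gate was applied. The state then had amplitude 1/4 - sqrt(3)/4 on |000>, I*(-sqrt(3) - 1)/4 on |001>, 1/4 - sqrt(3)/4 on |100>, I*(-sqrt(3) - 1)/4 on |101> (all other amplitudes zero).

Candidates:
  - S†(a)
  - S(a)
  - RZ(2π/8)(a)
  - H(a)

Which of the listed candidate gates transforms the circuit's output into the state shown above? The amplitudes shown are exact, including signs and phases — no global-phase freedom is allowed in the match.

It was H(a) that produced the state shown.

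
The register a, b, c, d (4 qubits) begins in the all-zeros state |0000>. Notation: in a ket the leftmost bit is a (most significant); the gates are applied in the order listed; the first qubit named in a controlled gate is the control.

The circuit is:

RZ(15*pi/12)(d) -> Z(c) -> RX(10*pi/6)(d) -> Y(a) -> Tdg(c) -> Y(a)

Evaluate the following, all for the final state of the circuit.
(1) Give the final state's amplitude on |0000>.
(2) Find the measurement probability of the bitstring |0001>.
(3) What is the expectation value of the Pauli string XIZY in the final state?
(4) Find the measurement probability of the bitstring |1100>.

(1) The final state's coefficient on |0000> equals sqrt(3)*exp(3*I*pi/8)/2.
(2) Outcome |0001> occurs with probability 1/4.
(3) The observable XIZY averages to 0.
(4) Outcome |1100> occurs with probability 0.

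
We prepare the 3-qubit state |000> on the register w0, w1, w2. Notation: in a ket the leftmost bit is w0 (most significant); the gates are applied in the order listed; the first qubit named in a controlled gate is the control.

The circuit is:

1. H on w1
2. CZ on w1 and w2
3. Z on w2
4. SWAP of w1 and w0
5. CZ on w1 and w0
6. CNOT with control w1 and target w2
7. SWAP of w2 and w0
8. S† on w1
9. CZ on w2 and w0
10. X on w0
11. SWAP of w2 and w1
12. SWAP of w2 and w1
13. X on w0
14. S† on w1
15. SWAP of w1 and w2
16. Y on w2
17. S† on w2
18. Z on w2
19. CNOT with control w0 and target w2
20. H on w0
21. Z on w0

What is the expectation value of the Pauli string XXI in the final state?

The observable XXI averages to -1.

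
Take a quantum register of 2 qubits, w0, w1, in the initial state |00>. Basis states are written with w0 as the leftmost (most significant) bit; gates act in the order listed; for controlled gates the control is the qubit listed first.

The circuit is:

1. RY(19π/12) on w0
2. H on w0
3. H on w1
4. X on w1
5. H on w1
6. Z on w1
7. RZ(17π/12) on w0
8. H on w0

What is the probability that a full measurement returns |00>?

The probability of measuring |00> is sqrt(3)/8 + 1/4. Key observation: steps 3-6 multiply out to the identity, so the circuit reduces to the remaining gates.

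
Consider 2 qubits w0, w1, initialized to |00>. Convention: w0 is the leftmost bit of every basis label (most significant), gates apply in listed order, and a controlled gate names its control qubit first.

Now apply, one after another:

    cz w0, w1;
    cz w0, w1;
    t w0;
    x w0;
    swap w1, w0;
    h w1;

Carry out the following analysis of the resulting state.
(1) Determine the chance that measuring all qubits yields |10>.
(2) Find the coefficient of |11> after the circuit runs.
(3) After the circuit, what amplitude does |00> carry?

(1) The probability of measuring |10> is 0.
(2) The final state's coefficient on |11> equals 0.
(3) |00> carries amplitude sqrt(2)/2 in the final state.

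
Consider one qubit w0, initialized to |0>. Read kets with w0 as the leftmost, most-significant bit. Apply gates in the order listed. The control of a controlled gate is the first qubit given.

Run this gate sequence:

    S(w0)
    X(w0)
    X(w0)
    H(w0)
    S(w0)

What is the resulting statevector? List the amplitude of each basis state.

The resulting statevector has amplitude sqrt(2)/2 on |0>, sqrt(2)*I/2 on |1>.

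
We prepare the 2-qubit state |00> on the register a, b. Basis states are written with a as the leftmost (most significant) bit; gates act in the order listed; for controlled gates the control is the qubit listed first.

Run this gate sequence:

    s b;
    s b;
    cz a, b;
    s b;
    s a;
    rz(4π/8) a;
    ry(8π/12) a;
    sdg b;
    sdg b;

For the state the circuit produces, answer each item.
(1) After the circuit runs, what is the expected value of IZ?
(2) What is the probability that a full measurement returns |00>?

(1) In the final state, IZ has expectation 1.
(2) Outcome |00> occurs with probability 1/4.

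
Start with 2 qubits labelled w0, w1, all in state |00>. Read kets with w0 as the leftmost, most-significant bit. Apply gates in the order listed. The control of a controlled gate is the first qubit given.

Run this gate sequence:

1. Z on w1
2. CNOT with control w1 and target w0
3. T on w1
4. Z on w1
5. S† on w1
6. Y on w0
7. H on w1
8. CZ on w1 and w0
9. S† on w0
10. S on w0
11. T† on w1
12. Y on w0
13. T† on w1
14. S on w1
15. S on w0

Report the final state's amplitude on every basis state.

The final amplitudes are sqrt(2)/2 on |00>, -sqrt(2)/2 on |01>, 0 on |10>, 0 on |11>.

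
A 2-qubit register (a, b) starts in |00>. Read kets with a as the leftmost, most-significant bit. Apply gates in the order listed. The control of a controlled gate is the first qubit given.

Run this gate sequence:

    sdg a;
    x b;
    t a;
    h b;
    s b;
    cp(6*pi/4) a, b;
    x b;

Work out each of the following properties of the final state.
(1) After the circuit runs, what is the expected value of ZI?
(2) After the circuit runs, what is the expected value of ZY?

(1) The observable ZI averages to 1.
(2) The observable ZY averages to 1.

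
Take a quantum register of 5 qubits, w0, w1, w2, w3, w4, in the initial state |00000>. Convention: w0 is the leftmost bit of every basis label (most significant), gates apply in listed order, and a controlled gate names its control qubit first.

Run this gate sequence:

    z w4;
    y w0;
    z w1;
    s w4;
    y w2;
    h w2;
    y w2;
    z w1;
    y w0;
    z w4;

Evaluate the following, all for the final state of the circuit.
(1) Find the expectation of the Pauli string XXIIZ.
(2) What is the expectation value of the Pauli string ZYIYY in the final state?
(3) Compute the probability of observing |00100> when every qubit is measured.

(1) In the final state, XXIIZ has expectation 0.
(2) The expectation value of ZYIYY is 0.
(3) Outcome |00100> occurs with probability 1/2.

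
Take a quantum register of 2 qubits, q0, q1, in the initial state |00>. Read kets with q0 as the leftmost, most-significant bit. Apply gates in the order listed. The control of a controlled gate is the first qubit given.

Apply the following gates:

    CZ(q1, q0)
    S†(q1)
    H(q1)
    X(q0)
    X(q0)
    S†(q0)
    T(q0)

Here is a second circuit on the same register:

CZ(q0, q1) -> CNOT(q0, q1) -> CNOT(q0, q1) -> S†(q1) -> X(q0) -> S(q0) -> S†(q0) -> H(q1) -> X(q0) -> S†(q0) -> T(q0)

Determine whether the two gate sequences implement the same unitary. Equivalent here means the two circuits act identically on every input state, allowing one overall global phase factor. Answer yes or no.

Yes: on every input state the two circuits agree up to one overall phase factor.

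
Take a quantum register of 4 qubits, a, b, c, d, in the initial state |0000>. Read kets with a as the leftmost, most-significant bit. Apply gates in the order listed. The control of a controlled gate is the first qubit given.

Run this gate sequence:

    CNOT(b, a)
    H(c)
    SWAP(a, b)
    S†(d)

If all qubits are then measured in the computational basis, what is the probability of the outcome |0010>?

Outcome |0010> occurs with probability 1/2.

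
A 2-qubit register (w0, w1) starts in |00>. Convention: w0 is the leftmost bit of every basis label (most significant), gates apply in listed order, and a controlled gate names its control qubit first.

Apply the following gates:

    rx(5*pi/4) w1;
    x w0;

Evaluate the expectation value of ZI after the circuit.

The observable ZI averages to -1.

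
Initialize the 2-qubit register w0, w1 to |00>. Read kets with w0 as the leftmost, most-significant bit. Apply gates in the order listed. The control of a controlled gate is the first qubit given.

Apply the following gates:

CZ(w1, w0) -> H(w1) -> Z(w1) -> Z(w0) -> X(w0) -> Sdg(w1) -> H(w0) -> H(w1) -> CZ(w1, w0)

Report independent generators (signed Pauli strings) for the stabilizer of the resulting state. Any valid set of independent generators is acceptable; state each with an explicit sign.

One valid set of independent stabilizer generators is -XZ, -ZY (any independent generating set of the same group is equally correct).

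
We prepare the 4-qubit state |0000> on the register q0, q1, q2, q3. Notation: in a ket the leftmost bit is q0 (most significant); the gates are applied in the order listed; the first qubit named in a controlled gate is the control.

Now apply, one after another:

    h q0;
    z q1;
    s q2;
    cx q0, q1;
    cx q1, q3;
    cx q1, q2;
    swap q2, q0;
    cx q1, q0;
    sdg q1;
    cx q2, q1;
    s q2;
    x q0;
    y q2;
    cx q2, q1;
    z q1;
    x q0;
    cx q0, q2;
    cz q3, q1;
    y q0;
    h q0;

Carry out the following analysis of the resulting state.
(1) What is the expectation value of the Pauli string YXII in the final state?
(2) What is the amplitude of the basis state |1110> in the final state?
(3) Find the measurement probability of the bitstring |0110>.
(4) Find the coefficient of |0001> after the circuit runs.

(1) In the final state, YXII has expectation 0.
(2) The amplitude on |1110> is -1/2.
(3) The probability of measuring |0110> is 1/4.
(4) |0001> carries amplitude 1/2 in the final state.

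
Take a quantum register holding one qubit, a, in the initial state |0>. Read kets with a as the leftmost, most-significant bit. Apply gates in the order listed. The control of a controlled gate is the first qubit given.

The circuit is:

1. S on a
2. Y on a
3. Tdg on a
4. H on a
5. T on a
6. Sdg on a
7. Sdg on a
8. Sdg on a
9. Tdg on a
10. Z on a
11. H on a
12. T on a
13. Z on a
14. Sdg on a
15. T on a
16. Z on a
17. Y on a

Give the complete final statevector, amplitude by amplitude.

The final amplitudes are (-1 - I)*exp(I*pi/4)/2 on |0>, -sqrt(2)/2 on |1>.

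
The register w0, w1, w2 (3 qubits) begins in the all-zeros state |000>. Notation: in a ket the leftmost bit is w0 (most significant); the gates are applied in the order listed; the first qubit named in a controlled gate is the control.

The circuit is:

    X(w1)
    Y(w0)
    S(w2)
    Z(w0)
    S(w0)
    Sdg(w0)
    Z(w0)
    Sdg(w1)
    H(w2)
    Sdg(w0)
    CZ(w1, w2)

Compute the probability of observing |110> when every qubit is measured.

The probability of measuring |110> is 1/2.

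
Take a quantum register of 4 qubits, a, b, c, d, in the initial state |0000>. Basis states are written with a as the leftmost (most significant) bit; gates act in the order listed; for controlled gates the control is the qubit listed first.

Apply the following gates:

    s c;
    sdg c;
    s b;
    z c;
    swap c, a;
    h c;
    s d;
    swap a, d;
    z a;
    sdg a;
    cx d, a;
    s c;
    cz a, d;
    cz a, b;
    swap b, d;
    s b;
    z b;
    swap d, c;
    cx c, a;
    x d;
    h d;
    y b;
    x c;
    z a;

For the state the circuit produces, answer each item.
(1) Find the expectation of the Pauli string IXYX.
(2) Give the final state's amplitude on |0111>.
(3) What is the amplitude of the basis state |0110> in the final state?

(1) In the final state, IXYX has expectation 0.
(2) The final state's coefficient on |0111> equals -1/2 - I/2.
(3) |0110> carries amplitude -1/2 + I/2 in the final state.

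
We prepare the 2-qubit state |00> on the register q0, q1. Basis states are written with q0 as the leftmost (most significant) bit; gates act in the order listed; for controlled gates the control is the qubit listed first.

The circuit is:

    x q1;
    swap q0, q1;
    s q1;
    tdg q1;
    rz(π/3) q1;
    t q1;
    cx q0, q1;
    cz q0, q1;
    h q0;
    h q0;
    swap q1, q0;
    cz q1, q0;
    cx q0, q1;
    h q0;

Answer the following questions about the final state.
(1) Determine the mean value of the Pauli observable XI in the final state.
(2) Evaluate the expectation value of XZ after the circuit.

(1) The expectation value of XI is -1. Key observation: gates 9-10 undo each other exactly, leaving only the rest of the circuit to track.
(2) The observable XZ averages to -1.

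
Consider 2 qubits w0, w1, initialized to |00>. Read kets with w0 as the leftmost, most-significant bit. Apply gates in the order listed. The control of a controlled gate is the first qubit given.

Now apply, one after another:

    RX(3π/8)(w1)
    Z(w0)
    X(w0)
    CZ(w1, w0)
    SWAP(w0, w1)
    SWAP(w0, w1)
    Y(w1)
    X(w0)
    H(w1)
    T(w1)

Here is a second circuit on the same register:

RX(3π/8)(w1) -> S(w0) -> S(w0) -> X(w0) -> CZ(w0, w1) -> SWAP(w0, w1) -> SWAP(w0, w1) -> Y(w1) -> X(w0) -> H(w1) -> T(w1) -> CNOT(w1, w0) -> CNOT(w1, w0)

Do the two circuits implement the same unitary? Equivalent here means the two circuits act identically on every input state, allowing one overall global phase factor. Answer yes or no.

Yes, they are equivalent — the unitaries differ by at most a global phase.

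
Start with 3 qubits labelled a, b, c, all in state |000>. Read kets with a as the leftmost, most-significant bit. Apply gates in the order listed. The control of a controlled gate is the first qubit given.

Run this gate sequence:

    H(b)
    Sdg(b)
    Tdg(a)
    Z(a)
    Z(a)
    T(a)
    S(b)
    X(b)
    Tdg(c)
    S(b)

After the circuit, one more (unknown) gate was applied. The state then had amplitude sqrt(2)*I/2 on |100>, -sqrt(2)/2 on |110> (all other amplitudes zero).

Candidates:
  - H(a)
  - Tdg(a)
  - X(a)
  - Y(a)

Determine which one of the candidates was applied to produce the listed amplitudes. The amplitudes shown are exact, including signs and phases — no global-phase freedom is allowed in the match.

The applied gate was Y(a).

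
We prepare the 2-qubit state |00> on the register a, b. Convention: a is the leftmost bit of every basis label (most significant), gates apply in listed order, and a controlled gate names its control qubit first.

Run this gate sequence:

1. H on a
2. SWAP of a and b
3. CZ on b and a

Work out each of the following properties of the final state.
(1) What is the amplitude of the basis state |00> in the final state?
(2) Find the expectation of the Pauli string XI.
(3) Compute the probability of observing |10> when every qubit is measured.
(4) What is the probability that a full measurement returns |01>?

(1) |00> carries amplitude sqrt(2)/2 in the final state.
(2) The observable XI averages to 0.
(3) Outcome |10> occurs with probability 0.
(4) A full measurement returns |01> with probability 1/2.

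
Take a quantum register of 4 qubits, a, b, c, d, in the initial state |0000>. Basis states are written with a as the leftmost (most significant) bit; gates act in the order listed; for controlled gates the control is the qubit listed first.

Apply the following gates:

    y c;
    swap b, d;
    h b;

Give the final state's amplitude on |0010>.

|0010> carries amplitude sqrt(2)*I/2 in the final state.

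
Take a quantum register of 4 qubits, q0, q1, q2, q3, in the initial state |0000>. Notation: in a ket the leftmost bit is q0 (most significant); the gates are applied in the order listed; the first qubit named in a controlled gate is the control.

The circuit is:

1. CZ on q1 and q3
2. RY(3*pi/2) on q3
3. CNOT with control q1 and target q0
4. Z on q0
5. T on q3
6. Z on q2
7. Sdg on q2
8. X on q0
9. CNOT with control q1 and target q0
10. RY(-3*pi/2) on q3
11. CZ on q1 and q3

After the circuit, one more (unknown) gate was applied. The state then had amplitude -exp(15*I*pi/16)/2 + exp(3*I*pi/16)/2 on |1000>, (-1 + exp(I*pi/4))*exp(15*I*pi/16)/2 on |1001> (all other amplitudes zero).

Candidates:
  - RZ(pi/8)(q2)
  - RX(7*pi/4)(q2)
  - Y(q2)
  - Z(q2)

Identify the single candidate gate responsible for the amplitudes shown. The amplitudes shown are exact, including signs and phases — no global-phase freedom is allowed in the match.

The applied gate was RZ(pi/8)(q2).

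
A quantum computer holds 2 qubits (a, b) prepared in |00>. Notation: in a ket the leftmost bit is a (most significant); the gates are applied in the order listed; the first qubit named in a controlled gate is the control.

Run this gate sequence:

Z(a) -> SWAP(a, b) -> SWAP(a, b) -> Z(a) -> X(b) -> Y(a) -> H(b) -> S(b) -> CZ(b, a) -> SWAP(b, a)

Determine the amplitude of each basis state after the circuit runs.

The resulting statevector has amplitude 0 on |00>, sqrt(2)*I/2 on |01>, 0 on |10>, -sqrt(2)/2 on |11>. Key observation: gates 1-4 undo each other exactly, leaving only the rest of the circuit to track.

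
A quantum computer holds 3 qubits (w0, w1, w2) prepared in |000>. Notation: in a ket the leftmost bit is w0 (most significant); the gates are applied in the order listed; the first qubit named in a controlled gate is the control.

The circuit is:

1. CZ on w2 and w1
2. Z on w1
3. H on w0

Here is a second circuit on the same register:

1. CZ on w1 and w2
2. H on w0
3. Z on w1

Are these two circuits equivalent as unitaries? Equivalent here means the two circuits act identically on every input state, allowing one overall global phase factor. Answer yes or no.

Yes: on every input state the two circuits agree up to one overall phase factor.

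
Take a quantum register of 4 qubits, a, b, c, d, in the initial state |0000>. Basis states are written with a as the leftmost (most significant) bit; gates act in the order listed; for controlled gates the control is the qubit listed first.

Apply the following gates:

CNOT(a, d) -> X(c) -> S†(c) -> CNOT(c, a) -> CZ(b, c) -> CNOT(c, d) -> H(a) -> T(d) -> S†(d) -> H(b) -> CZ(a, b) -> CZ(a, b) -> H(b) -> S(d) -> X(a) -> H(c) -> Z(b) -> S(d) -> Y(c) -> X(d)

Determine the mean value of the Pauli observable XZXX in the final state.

The expectation value of XZXX is 0. Key observation: gates 9-14 undo each other exactly, leaving only the rest of the circuit to track.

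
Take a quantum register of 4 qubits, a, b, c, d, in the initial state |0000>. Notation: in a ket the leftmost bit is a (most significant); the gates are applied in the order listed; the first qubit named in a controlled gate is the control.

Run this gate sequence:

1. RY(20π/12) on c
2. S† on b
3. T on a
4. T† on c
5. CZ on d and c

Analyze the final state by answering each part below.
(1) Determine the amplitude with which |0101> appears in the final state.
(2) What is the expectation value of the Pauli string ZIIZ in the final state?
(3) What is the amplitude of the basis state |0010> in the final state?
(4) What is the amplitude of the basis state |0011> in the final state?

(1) |0101> carries amplitude 0 in the final state.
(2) The observable ZIIZ averages to 1.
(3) The amplitude on |0010> is -exp(3*I*pi/4)/2.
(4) The final state's coefficient on |0011> equals 0.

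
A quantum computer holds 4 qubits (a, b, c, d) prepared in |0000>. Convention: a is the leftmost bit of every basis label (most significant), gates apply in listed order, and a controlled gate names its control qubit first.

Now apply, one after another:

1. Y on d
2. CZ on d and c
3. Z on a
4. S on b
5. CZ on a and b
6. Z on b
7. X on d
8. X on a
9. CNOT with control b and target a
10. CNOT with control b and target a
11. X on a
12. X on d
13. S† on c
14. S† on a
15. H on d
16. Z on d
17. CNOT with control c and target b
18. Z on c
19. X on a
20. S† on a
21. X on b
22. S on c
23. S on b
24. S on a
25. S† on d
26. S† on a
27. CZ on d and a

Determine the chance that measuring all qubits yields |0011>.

Outcome |0011> occurs with probability 0. Key observation: the block from step 7 through step 12 cancels to the identity and can be dropped.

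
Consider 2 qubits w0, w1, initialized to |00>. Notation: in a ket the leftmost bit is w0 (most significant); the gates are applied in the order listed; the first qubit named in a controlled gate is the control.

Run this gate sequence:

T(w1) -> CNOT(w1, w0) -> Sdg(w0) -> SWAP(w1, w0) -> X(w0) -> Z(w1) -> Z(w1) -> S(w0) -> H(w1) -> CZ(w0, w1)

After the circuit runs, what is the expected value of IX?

In the final state, IX has expectation -1.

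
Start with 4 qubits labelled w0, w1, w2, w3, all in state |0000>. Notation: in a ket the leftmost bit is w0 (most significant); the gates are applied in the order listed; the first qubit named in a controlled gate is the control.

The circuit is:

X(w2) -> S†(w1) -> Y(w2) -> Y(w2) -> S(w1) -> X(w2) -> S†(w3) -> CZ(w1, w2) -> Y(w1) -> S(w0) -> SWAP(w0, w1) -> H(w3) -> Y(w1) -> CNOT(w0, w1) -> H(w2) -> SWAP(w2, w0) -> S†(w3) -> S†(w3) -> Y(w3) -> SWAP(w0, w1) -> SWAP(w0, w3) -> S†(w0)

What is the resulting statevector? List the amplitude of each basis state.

The resulting statevector has amplitude -I/2 on |0010>, -I/2 on |0110>, -1/2 on |1010>, -1/2 on |1110>, and 0 on every other basis state. Key observation: steps 1-6 multiply out to the identity, so the circuit reduces to the remaining gates.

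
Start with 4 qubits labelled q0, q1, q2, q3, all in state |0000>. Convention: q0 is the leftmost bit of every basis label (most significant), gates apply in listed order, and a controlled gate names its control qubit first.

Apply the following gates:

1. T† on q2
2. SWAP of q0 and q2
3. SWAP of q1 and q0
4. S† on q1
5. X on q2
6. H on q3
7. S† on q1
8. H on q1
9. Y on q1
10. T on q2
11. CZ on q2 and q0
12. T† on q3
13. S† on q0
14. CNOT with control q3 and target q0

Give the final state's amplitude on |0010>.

The final state's coefficient on |0010> equals -exp(3*I*pi/4)/2.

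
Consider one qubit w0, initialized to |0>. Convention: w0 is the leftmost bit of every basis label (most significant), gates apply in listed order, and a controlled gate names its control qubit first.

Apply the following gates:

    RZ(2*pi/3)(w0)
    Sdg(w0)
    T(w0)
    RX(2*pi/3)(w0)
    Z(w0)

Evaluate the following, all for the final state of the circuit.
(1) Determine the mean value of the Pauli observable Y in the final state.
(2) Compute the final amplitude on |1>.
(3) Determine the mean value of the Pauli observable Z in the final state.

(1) In the final state, Y has expectation sqrt(3)/2.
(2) The amplitude on |1> is sqrt(3)*exp(I*pi/6)/2.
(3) The expectation value of Z is -1/2.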